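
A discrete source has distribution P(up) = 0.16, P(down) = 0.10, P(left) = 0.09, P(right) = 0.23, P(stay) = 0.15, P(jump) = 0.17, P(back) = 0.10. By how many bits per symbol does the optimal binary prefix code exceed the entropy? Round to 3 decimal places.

0.037 bits

Entropy H = −Σ p log₂ p ≈ 2.7329 bits.
Huffman merges: 9/100+1/10→19/100; 1/10+3/20→1/4; 4/25+17/100→33/100; 19/100+23/100→21/50; 1/4+33/100→29/50; 21/50+29/50→1. L = 277/100 ≈ 2.7700.
L − H = 2.7700 − 2.7329 = 0.037 bits.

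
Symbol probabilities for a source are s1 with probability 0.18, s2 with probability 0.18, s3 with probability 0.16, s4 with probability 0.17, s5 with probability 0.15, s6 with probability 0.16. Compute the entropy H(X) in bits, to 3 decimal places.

H = −Σ pᵢ log₂ pᵢ.
−0.18·log₂(0.18) = 0.4453
−0.18·log₂(0.18) = 0.4453
−0.16·log₂(0.16) = 0.4230
−0.17·log₂(0.17) = 0.4346
−0.15·log₂(0.15) = 0.4105
−0.16·log₂(0.16) = 0.4230
Sum ≈ 2.5818 → 2.582 bits.

2.582 bits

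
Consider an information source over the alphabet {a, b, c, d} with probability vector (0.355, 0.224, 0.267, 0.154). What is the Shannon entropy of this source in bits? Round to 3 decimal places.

1.938 bits

H = −Σ pᵢ log₂ pᵢ.
−0.355·log₂(0.355) = 0.5304
−0.224·log₂(0.224) = 0.4835
−0.267·log₂(0.267) = 0.5087
−0.154·log₂(0.154) = 0.4156
Sum ≈ 1.9382 → 1.938 bits.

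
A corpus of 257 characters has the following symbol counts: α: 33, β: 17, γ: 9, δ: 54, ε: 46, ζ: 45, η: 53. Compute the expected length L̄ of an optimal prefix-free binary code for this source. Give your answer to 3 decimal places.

2.685 bits/symbol

Probabilities are the counts divided by 257.
Repeatedly combine the two least-probable nodes; the expected code length is the sum of the merged weights.
merge 9/257 + 17/257 → 26/257
merge 26/257 + 33/257 → 59/257
merge 45/257 + 46/257 → 91/257
merge 53/257 + 54/257 → 107/257
merge 59/257 + 91/257 → 150/257
merge 107/257 + 150/257 → 1
L = 26/257 + 59/257 + 91/257 + 107/257 + 150/257 + 1 = 690/257 ≈ 2.685 bits/symbol.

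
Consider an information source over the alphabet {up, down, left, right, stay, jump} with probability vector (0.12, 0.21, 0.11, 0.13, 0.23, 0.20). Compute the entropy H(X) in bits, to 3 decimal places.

H = −Σ pᵢ log₂ pᵢ.
−0.12·log₂(0.12) = 0.3671
−0.21·log₂(0.21) = 0.4728
−0.11·log₂(0.11) = 0.3503
−0.13·log₂(0.13) = 0.3826
−0.23·log₂(0.23) = 0.4877
−0.20·log₂(0.20) = 0.4644
Sum ≈ 2.5249 → 2.525 bits.

2.525 bits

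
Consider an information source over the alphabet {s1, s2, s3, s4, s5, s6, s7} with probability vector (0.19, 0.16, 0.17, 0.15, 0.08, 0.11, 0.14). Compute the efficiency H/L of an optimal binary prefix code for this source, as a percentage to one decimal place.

98.3%

Entropy H = −Σ p log₂ p ≈ 2.7623 bits.
Huffman merges: 2/25+11/100→19/100; 7/50+3/20→29/100; 4/25+17/100→33/100; 19/100+19/100→19/50; 29/100+33/100→31/50; 19/50+31/50→1. L = 281/100 ≈ 2.8100.
Efficiency = H/L = 2.7623/2.8100 = 98.3%.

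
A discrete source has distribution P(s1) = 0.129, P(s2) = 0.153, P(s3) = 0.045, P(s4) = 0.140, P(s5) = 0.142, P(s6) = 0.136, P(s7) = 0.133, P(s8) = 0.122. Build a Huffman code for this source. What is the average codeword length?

Repeatedly combine the two least-probable nodes; the expected code length is the sum of the merged weights.
merge 9/200 + 61/500 → 167/1000
merge 129/1000 + 133/1000 → 131/500
merge 17/125 + 7/50 → 69/250
merge 71/500 + 153/1000 → 59/200
merge 167/1000 + 131/500 → 429/1000
merge 69/250 + 59/200 → 571/1000
merge 429/1000 + 571/1000 → 1
L = 167/1000 + 131/500 + 69/250 + 59/200 + 429/1000 + 571/1000 + 1 = 3 bits/symbol.

3 bits/symbol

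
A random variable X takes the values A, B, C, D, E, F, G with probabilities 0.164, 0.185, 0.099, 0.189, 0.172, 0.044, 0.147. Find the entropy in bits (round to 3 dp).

H = −Σ pᵢ log₂ pᵢ.
−0.164·log₂(0.164) = 0.4278
−0.185·log₂(0.185) = 0.4504
−0.099·log₂(0.099) = 0.3303
−0.189·log₂(0.189) = 0.4543
−0.172·log₂(0.172) = 0.4368
−0.044·log₂(0.044) = 0.1983
−0.147·log₂(0.147) = 0.4066
Sum ≈ 2.7044 → 2.704 bits.

2.704 bits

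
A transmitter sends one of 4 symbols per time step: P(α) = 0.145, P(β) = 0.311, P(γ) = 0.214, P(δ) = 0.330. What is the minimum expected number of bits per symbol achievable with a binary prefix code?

2 bits/symbol

Repeatedly combine the two least-probable nodes; the expected code length is the sum of the merged weights.
merge 29/200 + 107/500 → 359/1000
merge 311/1000 + 33/100 → 641/1000
merge 359/1000 + 641/1000 → 1
L = 359/1000 + 641/1000 + 1 = 2 bits/symbol.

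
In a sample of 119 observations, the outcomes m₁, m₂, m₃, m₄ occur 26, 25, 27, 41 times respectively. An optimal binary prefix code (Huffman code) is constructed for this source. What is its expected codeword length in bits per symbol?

2 bits/symbol

Probabilities are the counts divided by 119.
Repeatedly combine the two least-probable nodes; the expected code length is the sum of the merged weights.
merge 25/119 + 26/119 → 3/7
merge 27/119 + 41/119 → 4/7
merge 3/7 + 4/7 → 1
L = 3/7 + 4/7 + 1 = 2 bits/symbol.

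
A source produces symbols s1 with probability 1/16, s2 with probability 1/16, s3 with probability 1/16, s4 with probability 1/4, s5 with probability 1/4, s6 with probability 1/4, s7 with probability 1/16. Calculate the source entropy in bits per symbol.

Each probability is a power of 1/2, so log₂(1/p) is an integer.
H = Σ p·log₂(1/p) = 1/16·4 + 1/16·4 + 1/16·4 + 1/4·2 + 1/4·2 + 1/4·2 + 1/16·4 = 2.5 bits.

2.5 bits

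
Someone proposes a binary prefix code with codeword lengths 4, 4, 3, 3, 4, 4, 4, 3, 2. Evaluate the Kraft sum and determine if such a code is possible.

With common denominator 2^4 = 16: Σ 2^(−ℓᵢ) = 1/16 + 1/16 + 2/16 + 2/16 + 1/16 + 1/16 + 1/16 + 2/16 + 4/16 = 15/16 = 0.9375.
Kraft's inequality requires Σ ≤ 1; here Σ = 0.9375 ≤ 1, so such a prefix code exists.

0.9375; yes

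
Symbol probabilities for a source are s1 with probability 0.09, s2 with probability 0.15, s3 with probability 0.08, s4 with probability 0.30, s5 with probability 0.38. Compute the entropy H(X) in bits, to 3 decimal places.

H = −Σ pᵢ log₂ pᵢ.
−0.09·log₂(0.09) = 0.3127
−0.15·log₂(0.15) = 0.4105
−0.08·log₂(0.08) = 0.2915
−0.30·log₂(0.30) = 0.5211
−0.38·log₂(0.38) = 0.5305
Sum ≈ 2.0662 → 2.066 bits.

2.066 bits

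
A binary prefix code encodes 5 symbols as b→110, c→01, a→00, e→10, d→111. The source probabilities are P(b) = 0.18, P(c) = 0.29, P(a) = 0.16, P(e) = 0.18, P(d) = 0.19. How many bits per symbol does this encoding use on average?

L̄ = Σ pᵢ·ℓᵢ = 0.18·3 + 0.29·2 + 0.16·2 + 0.18·2 + 0.19·3 = 2.37 bits/symbol.

2.37 bits/symbol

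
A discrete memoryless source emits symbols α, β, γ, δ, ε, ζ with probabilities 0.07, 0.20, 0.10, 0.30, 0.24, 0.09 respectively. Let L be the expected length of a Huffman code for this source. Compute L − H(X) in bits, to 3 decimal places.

0.027 bits

Entropy H = −Σ p log₂ p ≈ 2.3930 bits.
Huffman merges: 7/100+9/100→4/25; 1/10+4/25→13/50; 1/5+6/25→11/25; 13/50+3/10→14/25; 11/25+14/25→1. L = 121/50 ≈ 2.4200.
L − H = 2.4200 − 2.3930 = 0.027 bits.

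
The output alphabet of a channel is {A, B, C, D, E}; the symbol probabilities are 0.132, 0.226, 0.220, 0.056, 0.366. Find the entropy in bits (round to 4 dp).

H = −Σ pᵢ log₂ pᵢ.
−0.132·log₂(0.132) = 0.3856
−0.226·log₂(0.226) = 0.4849
−0.220·log₂(0.220) = 0.4806
−0.056·log₂(0.056) = 0.2329
−0.366·log₂(0.366) = 0.5307
Sum ≈ 2.1147 → 2.1147 bits.

2.1147 bits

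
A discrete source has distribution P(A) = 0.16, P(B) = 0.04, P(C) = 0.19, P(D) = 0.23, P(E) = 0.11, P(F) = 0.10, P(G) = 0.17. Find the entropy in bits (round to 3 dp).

2.669 bits

H = −Σ pᵢ log₂ pᵢ.
−0.16·log₂(0.16) = 0.4230
−0.04·log₂(0.04) = 0.1858
−0.19·log₂(0.19) = 0.4552
−0.23·log₂(0.23) = 0.4877
−0.11·log₂(0.11) = 0.3503
−0.10·log₂(0.10) = 0.3322
−0.17·log₂(0.17) = 0.4346
Sum ≈ 2.6687 → 2.669 bits.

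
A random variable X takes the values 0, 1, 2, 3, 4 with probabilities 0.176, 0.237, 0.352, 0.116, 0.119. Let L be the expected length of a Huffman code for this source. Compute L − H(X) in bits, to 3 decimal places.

0.045 bits

Entropy H = −Σ p log₂ p ≈ 2.1896 bits.
Huffman merges: 29/250+119/1000→47/200; 22/125+47/200→411/1000; 237/1000+44/125→589/1000; 411/1000+589/1000→1. L = 447/200 ≈ 2.2350.
L − H = 2.2350 − 2.1896 = 0.045 bits.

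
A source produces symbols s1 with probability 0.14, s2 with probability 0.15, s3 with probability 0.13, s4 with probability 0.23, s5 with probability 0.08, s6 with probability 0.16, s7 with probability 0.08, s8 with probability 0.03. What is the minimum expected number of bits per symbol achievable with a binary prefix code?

2.88 bits/symbol

Repeatedly combine the two least-probable nodes; the expected code length is the sum of the merged weights.
merge 3/100 + 2/25 → 11/100
merge 2/25 + 11/100 → 19/100
merge 13/100 + 7/50 → 27/100
merge 3/20 + 4/25 → 31/100
merge 19/100 + 23/100 → 21/50
merge 27/100 + 31/100 → 29/50
merge 21/50 + 29/50 → 1
L = 11/100 + 19/100 + 27/100 + 31/100 + 21/50 + 29/50 + 1 = 72/25 = 2.88 bits/symbol.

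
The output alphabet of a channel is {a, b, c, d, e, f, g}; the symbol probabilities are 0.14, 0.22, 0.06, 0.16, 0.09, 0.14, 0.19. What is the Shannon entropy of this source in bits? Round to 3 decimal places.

2.709 bits

H = −Σ pᵢ log₂ pᵢ.
−0.14·log₂(0.14) = 0.3971
−0.22·log₂(0.22) = 0.4806
−0.06·log₂(0.06) = 0.2435
−0.16·log₂(0.16) = 0.4230
−0.09·log₂(0.09) = 0.3127
−0.14·log₂(0.14) = 0.3971
−0.19·log₂(0.19) = 0.4552
Sum ≈ 2.7092 → 2.709 bits.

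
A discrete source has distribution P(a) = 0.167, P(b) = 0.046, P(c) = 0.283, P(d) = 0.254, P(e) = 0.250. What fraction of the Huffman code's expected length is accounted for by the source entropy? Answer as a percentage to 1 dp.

97.3%

Entropy H = −Σ p log₂ p ≈ 2.1531 bits.
Huffman merges: 23/500+167/1000→213/1000; 213/1000+1/4→463/1000; 127/500+283/1000→537/1000; 463/1000+537/1000→1. L = 2213/1000 ≈ 2.2130.
Efficiency = H/L = 2.1531/2.2130 = 97.3%.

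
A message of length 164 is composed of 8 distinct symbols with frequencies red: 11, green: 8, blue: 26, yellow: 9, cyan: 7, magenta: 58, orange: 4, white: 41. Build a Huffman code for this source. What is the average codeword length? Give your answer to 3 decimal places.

Probabilities are the counts divided by 164.
Repeatedly combine the two least-probable nodes; the expected code length is the sum of the merged weights.
merge 1/41 + 7/164 → 11/164
merge 2/41 + 9/164 → 17/164
merge 11/164 + 11/164 → 11/82
merge 17/164 + 11/82 → 39/164
merge 13/82 + 39/164 → 65/164
merge 1/4 + 29/82 → 99/164
merge 65/164 + 99/164 → 1
L = 11/164 + 17/164 + 11/82 + 39/164 + 65/164 + 99/164 + 1 = 417/164 ≈ 2.543 bits/symbol.

2.543 bits/symbol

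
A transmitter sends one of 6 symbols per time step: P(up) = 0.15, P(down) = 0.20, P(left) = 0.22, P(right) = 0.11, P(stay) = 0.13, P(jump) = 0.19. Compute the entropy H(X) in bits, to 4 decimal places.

H = −Σ pᵢ log₂ pᵢ.
−0.15·log₂(0.15) = 0.4105
−0.20·log₂(0.20) = 0.4644
−0.22·log₂(0.22) = 0.4806
−0.11·log₂(0.11) = 0.3503
−0.13·log₂(0.13) = 0.3826
−0.19·log₂(0.19) = 0.4552
Sum ≈ 2.5437 → 2.5437 bits.

2.5437 bits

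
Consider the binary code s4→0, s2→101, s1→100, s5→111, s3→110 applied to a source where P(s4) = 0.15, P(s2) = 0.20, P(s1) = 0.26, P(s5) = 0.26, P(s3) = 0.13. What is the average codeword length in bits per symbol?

2.7 bits/symbol

L̄ = Σ pᵢ·ℓᵢ = 0.15·1 + 0.20·3 + 0.26·3 + 0.26·3 + 0.13·3 = 2.7 bits/symbol.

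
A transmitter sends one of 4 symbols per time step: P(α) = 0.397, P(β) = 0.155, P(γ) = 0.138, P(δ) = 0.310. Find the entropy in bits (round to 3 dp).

H = −Σ pᵢ log₂ pᵢ.
−0.397·log₂(0.397) = 0.5291
−0.155·log₂(0.155) = 0.4169
−0.138·log₂(0.138) = 0.3943
−0.310·log₂(0.310) = 0.5238
Sum ≈ 1.8641 → 1.864 bits.

1.864 bits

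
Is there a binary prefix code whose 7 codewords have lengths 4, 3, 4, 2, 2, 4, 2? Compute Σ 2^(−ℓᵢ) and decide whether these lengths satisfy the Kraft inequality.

1.0625; no

With common denominator 2^4 = 16: Σ 2^(−ℓᵢ) = 1/16 + 2/16 + 1/16 + 4/16 + 4/16 + 1/16 + 4/16 = 17/16 = 1.0625.
Kraft's inequality requires Σ ≤ 1; here Σ = 1.0625 > 1, so no such prefix code exists.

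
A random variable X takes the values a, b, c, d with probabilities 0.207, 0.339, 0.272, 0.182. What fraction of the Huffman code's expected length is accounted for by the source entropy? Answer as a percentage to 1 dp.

97.9%

Entropy H = −Σ p log₂ p ≈ 1.9577 bits.
Huffman merges: 91/500+207/1000→389/1000; 34/125+339/1000→611/1000; 389/1000+611/1000→1. L = 2 ≈ 2.0000.
Efficiency = H/L = 1.9577/2.0000 = 97.9%.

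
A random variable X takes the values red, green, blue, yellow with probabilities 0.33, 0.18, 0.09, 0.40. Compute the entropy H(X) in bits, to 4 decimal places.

1.8146 bits

H = −Σ pᵢ log₂ pᵢ.
−0.33·log₂(0.33) = 0.5278
−0.18·log₂(0.18) = 0.4453
−0.09·log₂(0.09) = 0.3127
−0.40·log₂(0.40) = 0.5288
Sum ≈ 1.8146 → 1.8146 bits.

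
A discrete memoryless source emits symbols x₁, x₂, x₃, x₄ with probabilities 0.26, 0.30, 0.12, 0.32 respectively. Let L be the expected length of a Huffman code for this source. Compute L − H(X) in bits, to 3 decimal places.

0.081 bits

Entropy H = −Σ p log₂ p ≈ 1.9195 bits.
Huffman merges: 3/25+13/50→19/50; 3/10+8/25→31/50; 19/50+31/50→1. L = 2 ≈ 2.0000.
L − H = 2.0000 − 1.9195 = 0.081 bits.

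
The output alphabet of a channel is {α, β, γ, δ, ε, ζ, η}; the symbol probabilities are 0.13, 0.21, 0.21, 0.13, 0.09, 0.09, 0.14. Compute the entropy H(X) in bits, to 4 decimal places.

H = −Σ pᵢ log₂ pᵢ.
−0.13·log₂(0.13) = 0.3826
−0.21·log₂(0.21) = 0.4728
−0.21·log₂(0.21) = 0.4728
−0.13·log₂(0.13) = 0.3826
−0.09·log₂(0.09) = 0.3127
−0.09·log₂(0.09) = 0.3127
−0.14·log₂(0.14) = 0.3971
Sum ≈ 2.7334 → 2.7334 bits.

2.7334 bits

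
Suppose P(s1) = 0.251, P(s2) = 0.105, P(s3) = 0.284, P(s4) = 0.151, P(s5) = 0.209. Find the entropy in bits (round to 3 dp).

2.242 bits

H = −Σ pᵢ log₂ pᵢ.
−0.251·log₂(0.251) = 0.5006
−0.105·log₂(0.105) = 0.3414
−0.284·log₂(0.284) = 0.5158
−0.151·log₂(0.151) = 0.4118
−0.209·log₂(0.209) = 0.4720
Sum ≈ 2.2416 → 2.242 bits.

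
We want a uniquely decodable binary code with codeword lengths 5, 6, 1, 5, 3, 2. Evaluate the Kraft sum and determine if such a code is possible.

With common denominator 2^6 = 64: Σ 2^(−ℓᵢ) = 2/64 + 1/64 + 32/64 + 2/64 + 8/64 + 16/64 = 61/64 = 0.953125.
Kraft's inequality requires Σ ≤ 1; here Σ = 0.953125 ≤ 1, so such a prefix code exists.

0.953125; yes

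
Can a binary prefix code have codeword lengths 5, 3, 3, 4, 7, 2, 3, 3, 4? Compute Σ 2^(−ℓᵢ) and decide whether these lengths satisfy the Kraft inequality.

With common denominator 2^7 = 128: Σ 2^(−ℓᵢ) = 4/128 + 16/128 + 16/128 + 8/128 + 1/128 + 32/128 + 16/128 + 16/128 + 8/128 = 117/128 = 0.9140625.
Kraft's inequality requires Σ ≤ 1; here Σ = 0.9140625 ≤ 1, so such a prefix code exists.

0.9140625; yes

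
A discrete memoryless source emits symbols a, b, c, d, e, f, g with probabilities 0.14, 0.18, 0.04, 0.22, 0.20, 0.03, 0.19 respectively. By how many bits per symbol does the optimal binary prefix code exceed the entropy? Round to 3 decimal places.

Entropy H = −Σ p log₂ p ≈ 2.5801 bits.
Huffman merges: 3/100+1/25→7/100; 7/100+7/50→21/100; 9/50+19/100→37/100; 1/5+21/100→41/100; 11/50+37/100→59/100; 41/100+59/100→1. L = 53/20 ≈ 2.6500.
L − H = 2.6500 − 2.5801 = 0.070 bits.

0.070 bits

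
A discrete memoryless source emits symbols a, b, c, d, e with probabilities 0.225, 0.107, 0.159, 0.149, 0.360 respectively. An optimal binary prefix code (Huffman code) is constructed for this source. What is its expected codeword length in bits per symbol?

2.256 bits/symbol

Repeatedly combine the two least-probable nodes; the expected code length is the sum of the merged weights.
merge 107/1000 + 149/1000 → 32/125
merge 159/1000 + 9/40 → 48/125
merge 32/125 + 9/25 → 77/125
merge 48/125 + 77/125 → 1
L = 32/125 + 48/125 + 77/125 + 1 = 282/125 = 2.256 bits/symbol.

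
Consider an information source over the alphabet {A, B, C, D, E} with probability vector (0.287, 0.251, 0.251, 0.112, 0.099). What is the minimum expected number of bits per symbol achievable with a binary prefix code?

2.211 bits/symbol

Repeatedly combine the two least-probable nodes; the expected code length is the sum of the merged weights.
merge 99/1000 + 14/125 → 211/1000
merge 211/1000 + 251/1000 → 231/500
merge 251/1000 + 287/1000 → 269/500
merge 231/500 + 269/500 → 1
L = 211/1000 + 231/500 + 269/500 + 1 = 2211/1000 = 2.211 bits/symbol.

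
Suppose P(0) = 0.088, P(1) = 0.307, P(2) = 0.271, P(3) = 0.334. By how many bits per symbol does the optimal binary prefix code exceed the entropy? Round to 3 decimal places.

0.130 bits

Entropy H = −Σ p log₂ p ≈ 1.8705 bits.
Huffman merges: 11/125+271/1000→359/1000; 307/1000+167/500→641/1000; 359/1000+641/1000→1. L = 2 ≈ 2.0000.
L − H = 2.0000 − 1.8705 = 0.130 bits.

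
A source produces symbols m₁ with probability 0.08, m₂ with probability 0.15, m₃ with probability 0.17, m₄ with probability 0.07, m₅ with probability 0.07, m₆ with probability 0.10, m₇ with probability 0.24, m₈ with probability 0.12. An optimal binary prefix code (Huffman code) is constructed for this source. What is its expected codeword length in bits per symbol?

2.9 bits/symbol

Repeatedly combine the two least-probable nodes; the expected code length is the sum of the merged weights.
merge 7/100 + 7/100 → 7/50
merge 2/25 + 1/10 → 9/50
merge 3/25 + 7/50 → 13/50
merge 3/20 + 17/100 → 8/25
merge 9/50 + 6/25 → 21/50
merge 13/50 + 8/25 → 29/50
merge 21/50 + 29/50 → 1
L = 7/50 + 9/50 + 13/50 + 8/25 + 21/50 + 29/50 + 1 = 29/10 = 2.9 bits/symbol.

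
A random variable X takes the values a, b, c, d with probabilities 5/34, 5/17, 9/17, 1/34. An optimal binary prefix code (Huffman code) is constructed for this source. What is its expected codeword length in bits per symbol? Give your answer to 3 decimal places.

1.647 bits/symbol

Repeatedly combine the two least-probable nodes; the expected code length is the sum of the merged weights.
merge 1/34 + 5/34 → 3/17
merge 3/17 + 5/17 → 8/17
merge 8/17 + 9/17 → 1
L = 3/17 + 8/17 + 1 = 28/17 ≈ 1.647 bits/symbol.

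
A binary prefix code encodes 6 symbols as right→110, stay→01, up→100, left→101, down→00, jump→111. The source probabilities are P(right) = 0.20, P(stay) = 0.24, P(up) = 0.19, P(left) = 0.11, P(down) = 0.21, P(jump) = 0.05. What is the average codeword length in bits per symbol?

L̄ = Σ pᵢ·ℓᵢ = 0.20·3 + 0.24·2 + 0.19·3 + 0.11·3 + 0.21·2 + 0.05·3 = 2.55 bits/symbol.

2.55 bits/symbol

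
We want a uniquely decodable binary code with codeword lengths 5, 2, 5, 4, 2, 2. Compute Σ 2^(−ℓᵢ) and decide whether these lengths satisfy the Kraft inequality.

0.875; yes

With common denominator 2^5 = 32: Σ 2^(−ℓᵢ) = 1/32 + 8/32 + 1/32 + 2/32 + 8/32 + 8/32 = 28/32 = 0.875.
Kraft's inequality requires Σ ≤ 1; here Σ = 0.875 ≤ 1, so such a prefix code exists.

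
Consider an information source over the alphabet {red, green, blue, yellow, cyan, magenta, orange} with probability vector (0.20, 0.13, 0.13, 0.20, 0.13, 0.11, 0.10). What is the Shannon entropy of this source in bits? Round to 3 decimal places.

2.759 bits

H = −Σ pᵢ log₂ pᵢ.
−0.20·log₂(0.20) = 0.4644
−0.13·log₂(0.13) = 0.3826
−0.13·log₂(0.13) = 0.3826
−0.20·log₂(0.20) = 0.4644
−0.13·log₂(0.13) = 0.3826
−0.11·log₂(0.11) = 0.3503
−0.10·log₂(0.10) = 0.3322
Sum ≈ 2.7592 → 2.759 bits.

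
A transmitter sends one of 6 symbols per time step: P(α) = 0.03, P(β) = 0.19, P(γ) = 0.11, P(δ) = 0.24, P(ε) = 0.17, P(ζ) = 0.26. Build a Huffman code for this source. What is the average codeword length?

Repeatedly combine the two least-probable nodes; the expected code length is the sum of the merged weights.
merge 3/100 + 11/100 → 7/50
merge 7/50 + 17/100 → 31/100
merge 19/100 + 6/25 → 43/100
merge 13/50 + 31/100 → 57/100
merge 43/100 + 57/100 → 1
L = 7/50 + 31/100 + 43/100 + 57/100 + 1 = 49/20 = 2.45 bits/symbol.

2.45 bits/symbol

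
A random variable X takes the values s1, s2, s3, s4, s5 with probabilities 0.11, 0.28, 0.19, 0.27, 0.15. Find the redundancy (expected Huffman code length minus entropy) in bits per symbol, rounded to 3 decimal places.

0.020 bits

Entropy H = −Σ p log₂ p ≈ 2.2403 bits.
Huffman merges: 11/100+3/20→13/50; 19/100+13/50→9/20; 27/100+7/25→11/20; 9/20+11/20→1. L = 113/50 ≈ 2.2600.
L − H = 2.2600 − 2.2403 = 0.020 bits.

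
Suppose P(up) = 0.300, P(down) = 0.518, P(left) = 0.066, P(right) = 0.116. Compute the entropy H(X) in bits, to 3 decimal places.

H = −Σ pᵢ log₂ pᵢ.
−0.300·log₂(0.300) = 0.5211
−0.518·log₂(0.518) = 0.4916
−0.066·log₂(0.066) = 0.2588
−0.116·log₂(0.116) = 0.3605
Sum ≈ 1.6320 → 1.632 bits.

1.632 bits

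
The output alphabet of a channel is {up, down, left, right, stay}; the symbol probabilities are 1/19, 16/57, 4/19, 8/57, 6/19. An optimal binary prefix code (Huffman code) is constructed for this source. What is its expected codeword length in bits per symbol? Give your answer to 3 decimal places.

2.193 bits/symbol

Repeatedly combine the two least-probable nodes; the expected code length is the sum of the merged weights.
merge 1/19 + 8/57 → 11/57
merge 11/57 + 4/19 → 23/57
merge 16/57 + 6/19 → 34/57
merge 23/57 + 34/57 → 1
L = 11/57 + 23/57 + 34/57 + 1 = 125/57 ≈ 2.193 bits/symbol.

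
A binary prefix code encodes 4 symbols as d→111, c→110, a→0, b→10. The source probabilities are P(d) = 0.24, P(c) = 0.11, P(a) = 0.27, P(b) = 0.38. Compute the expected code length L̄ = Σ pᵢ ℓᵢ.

2.08 bits/symbol

L̄ = Σ pᵢ·ℓᵢ = 0.24·3 + 0.11·3 + 0.27·1 + 0.38·2 = 2.08 bits/symbol.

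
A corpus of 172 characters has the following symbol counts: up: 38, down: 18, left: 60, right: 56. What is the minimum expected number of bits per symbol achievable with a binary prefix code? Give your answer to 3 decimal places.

Probabilities are the counts divided by 172.
Repeatedly combine the two least-probable nodes; the expected code length is the sum of the merged weights.
merge 9/86 + 19/86 → 14/43
merge 14/43 + 14/43 → 28/43
merge 15/43 + 28/43 → 1
L = 14/43 + 28/43 + 1 = 85/43 ≈ 1.977 bits/symbol.

1.977 bits/symbol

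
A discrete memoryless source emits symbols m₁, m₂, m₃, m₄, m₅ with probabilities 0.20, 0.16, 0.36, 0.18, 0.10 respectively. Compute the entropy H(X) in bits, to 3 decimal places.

H = −Σ pᵢ log₂ pᵢ.
−0.20·log₂(0.20) = 0.4644
−0.16·log₂(0.16) = 0.4230
−0.36·log₂(0.36) = 0.5306
−0.18·log₂(0.18) = 0.4453
−0.10·log₂(0.10) = 0.3322
Sum ≈ 2.1955 → 2.196 bits.

2.196 bits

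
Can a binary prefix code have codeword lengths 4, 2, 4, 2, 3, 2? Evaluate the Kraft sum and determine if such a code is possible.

With common denominator 2^4 = 16: Σ 2^(−ℓᵢ) = 1/16 + 4/16 + 1/16 + 4/16 + 2/16 + 4/16 = 16/16 = 1.
Kraft's inequality requires Σ ≤ 1; here Σ = 1 ≤ 1, so such a prefix code exists.

1; yes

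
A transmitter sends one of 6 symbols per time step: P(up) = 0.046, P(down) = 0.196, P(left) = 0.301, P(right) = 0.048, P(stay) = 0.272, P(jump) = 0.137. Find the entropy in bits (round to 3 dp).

2.301 bits

H = −Σ pᵢ log₂ pᵢ.
−0.046·log₂(0.046) = 0.2043
−0.196·log₂(0.196) = 0.4608
−0.301·log₂(0.301) = 0.5214
−0.048·log₂(0.048) = 0.2103
−0.272·log₂(0.272) = 0.5109
−0.137·log₂(0.137) = 0.3929
Sum ≈ 2.3006 → 2.301 bits.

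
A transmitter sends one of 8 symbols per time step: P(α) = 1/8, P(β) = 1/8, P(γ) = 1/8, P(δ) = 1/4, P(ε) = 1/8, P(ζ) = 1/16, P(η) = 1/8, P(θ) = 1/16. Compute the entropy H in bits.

Each probability is a power of 1/2, so log₂(1/p) is an integer.
H = Σ p·log₂(1/p) = 1/8·3 + 1/8·3 + 1/8·3 + 1/4·2 + 1/8·3 + 1/16·4 + 1/8·3 + 1/16·4 = 2.875 bits.

2.875 bits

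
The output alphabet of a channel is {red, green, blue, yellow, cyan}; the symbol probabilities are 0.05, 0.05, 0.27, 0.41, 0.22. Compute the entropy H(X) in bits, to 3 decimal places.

1.950 bits

H = −Σ pᵢ log₂ pᵢ.
−0.05·log₂(0.05) = 0.2161
−0.05·log₂(0.05) = 0.2161
−0.27·log₂(0.27) = 0.5100
−0.41·log₂(0.41) = 0.5274
−0.22·log₂(0.22) = 0.4806
Sum ≈ 1.9502 → 1.950 bits.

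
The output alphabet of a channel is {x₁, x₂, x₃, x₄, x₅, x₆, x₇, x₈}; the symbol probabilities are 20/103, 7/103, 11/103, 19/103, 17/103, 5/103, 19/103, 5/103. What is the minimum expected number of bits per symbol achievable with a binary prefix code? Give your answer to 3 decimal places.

Repeatedly combine the two least-probable nodes; the expected code length is the sum of the merged weights.
merge 5/103 + 5/103 → 10/103
merge 7/103 + 10/103 → 17/103
merge 11/103 + 17/103 → 28/103
merge 17/103 + 19/103 → 36/103
merge 19/103 + 20/103 → 39/103
merge 28/103 + 36/103 → 64/103
merge 39/103 + 64/103 → 1
L = 10/103 + 17/103 + 28/103 + 36/103 + 39/103 + 64/103 + 1 = 297/103 ≈ 2.883 bits/symbol.

2.883 bits/symbol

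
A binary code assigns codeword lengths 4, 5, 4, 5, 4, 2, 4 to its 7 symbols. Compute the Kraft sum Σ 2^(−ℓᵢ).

0.5625

With common denominator 2^5 = 32: Σ 2^(−ℓᵢ) = 2/32 + 1/32 + 2/32 + 1/32 + 2/32 + 8/32 + 2/32 = 18/32 = 0.5625.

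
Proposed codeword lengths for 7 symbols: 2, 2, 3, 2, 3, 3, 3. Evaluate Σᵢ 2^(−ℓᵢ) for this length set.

1.25

With common denominator 2^3 = 8: Σ 2^(−ℓᵢ) = 2/8 + 2/8 + 1/8 + 2/8 + 1/8 + 1/8 + 1/8 = 10/8 = 1.25.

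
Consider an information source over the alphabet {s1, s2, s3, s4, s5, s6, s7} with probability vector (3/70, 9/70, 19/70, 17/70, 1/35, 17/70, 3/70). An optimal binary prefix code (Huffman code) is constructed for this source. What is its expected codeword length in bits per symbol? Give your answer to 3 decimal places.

Repeatedly combine the two least-probable nodes; the expected code length is the sum of the merged weights.
merge 1/35 + 3/70 → 1/14
merge 3/70 + 1/14 → 4/35
merge 4/35 + 9/70 → 17/70
merge 17/70 + 17/70 → 17/35
merge 17/70 + 19/70 → 18/35
merge 17/35 + 18/35 → 1
L = 1/14 + 4/35 + 17/70 + 17/35 + 18/35 + 1 = 17/7 ≈ 2.429 bits/symbol.

2.429 bits/symbol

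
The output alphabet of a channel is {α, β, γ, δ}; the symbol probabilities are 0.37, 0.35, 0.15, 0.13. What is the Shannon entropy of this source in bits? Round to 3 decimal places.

1.854 bits

H = −Σ pᵢ log₂ pᵢ.
−0.37·log₂(0.37) = 0.5307
−0.35·log₂(0.35) = 0.5301
−0.15·log₂(0.15) = 0.4105
−0.13·log₂(0.13) = 0.3826
Sum ≈ 1.8540 → 1.854 bits.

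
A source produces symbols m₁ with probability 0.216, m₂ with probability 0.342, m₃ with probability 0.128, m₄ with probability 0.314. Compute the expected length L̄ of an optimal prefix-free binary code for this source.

Repeatedly combine the two least-probable nodes; the expected code length is the sum of the merged weights.
merge 16/125 + 27/125 → 43/125
merge 157/500 + 171/500 → 82/125
merge 43/125 + 82/125 → 1
L = 43/125 + 82/125 + 1 = 2 bits/symbol.

2 bits/symbol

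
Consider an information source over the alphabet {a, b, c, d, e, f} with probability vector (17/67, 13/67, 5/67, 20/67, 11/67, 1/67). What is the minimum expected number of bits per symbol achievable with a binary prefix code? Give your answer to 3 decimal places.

2.343 bits/symbol

Repeatedly combine the two least-probable nodes; the expected code length is the sum of the merged weights.
merge 1/67 + 5/67 → 6/67
merge 6/67 + 11/67 → 17/67
merge 13/67 + 17/67 → 30/67
merge 17/67 + 20/67 → 37/67
merge 30/67 + 37/67 → 1
L = 6/67 + 17/67 + 30/67 + 37/67 + 1 = 157/67 ≈ 2.343 bits/symbol.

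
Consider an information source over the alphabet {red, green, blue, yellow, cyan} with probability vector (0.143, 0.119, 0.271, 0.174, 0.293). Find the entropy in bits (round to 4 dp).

H = −Σ pᵢ log₂ pᵢ.
−0.143·log₂(0.143) = 0.4012
−0.119·log₂(0.119) = 0.3654
−0.271·log₂(0.271) = 0.5105
−0.174·log₂(0.174) = 0.4390
−0.293·log₂(0.293) = 0.5189
Sum ≈ 2.2350 → 2.2350 bits.

2.2350 bits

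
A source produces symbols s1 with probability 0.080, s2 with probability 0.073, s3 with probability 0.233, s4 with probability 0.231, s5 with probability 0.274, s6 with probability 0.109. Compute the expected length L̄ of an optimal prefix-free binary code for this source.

Repeatedly combine the two least-probable nodes; the expected code length is the sum of the merged weights.
merge 73/1000 + 2/25 → 153/1000
merge 109/1000 + 153/1000 → 131/500
merge 231/1000 + 233/1000 → 58/125
merge 131/500 + 137/500 → 67/125
merge 58/125 + 67/125 → 1
L = 153/1000 + 131/500 + 58/125 + 67/125 + 1 = 483/200 = 2.415 bits/symbol.

2.415 bits/symbol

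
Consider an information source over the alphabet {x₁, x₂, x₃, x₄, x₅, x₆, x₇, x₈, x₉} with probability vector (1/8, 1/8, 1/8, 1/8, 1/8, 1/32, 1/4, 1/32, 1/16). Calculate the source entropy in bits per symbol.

Each probability is a power of 1/2, so log₂(1/p) is an integer.
H = Σ p·log₂(1/p) = 1/8·3 + 1/8·3 + 1/8·3 + 1/8·3 + 1/8·3 + 1/32·5 + 1/4·2 + 1/32·5 + 1/16·4 = 2.9375 bits.

2.9375 bits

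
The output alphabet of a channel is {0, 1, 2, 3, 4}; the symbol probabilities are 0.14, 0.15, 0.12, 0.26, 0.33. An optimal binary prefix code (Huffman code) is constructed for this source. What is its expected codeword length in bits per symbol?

2.26 bits/symbol

Repeatedly combine the two least-probable nodes; the expected code length is the sum of the merged weights.
merge 3/25 + 7/50 → 13/50
merge 3/20 + 13/50 → 41/100
merge 13/50 + 33/100 → 59/100
merge 41/100 + 59/100 → 1
L = 13/50 + 41/100 + 59/100 + 1 = 113/50 = 2.26 bits/symbol.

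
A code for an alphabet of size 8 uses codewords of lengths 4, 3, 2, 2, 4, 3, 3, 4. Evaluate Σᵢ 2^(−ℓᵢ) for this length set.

1.0625

With common denominator 2^4 = 16: Σ 2^(−ℓᵢ) = 1/16 + 2/16 + 4/16 + 4/16 + 1/16 + 2/16 + 2/16 + 1/16 = 17/16 = 1.0625.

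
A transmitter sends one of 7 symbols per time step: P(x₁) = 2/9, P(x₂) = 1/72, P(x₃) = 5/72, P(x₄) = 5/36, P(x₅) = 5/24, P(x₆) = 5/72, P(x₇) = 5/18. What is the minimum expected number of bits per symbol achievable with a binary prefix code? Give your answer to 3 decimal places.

2.528 bits/symbol

Repeatedly combine the two least-probable nodes; the expected code length is the sum of the merged weights.
merge 1/72 + 5/72 → 1/12
merge 5/72 + 1/12 → 11/72
merge 5/36 + 11/72 → 7/24
merge 5/24 + 2/9 → 31/72
merge 5/18 + 7/24 → 41/72
merge 31/72 + 41/72 → 1
L = 1/12 + 11/72 + 7/24 + 31/72 + 41/72 + 1 = 91/36 ≈ 2.528 bits/symbol.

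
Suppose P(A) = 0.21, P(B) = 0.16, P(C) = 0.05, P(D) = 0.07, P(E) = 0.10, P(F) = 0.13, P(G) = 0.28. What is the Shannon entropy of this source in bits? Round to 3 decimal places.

2.610 bits

H = −Σ pᵢ log₂ pᵢ.
−0.21·log₂(0.21) = 0.4728
−0.16·log₂(0.16) = 0.4230
−0.05·log₂(0.05) = 0.2161
−0.07·log₂(0.07) = 0.2686
−0.10·log₂(0.10) = 0.3322
−0.13·log₂(0.13) = 0.3826
−0.28·log₂(0.28) = 0.5142
Sum ≈ 2.6095 → 2.610 bits.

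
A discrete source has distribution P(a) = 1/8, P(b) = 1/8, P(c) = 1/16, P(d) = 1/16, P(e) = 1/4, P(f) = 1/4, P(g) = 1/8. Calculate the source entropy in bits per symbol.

2.625 bits

Each probability is a power of 1/2, so log₂(1/p) is an integer.
H = Σ p·log₂(1/p) = 1/8·3 + 1/8·3 + 1/16·4 + 1/16·4 + 1/4·2 + 1/4·2 + 1/8·3 = 2.625 bits.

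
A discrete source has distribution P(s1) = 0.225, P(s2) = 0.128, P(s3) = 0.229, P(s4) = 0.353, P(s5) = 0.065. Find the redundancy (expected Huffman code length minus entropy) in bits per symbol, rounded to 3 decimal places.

Entropy H = −Σ p log₂ p ≈ 2.1374 bits.
Huffman merges: 13/200+16/125→193/1000; 193/1000+9/40→209/500; 229/1000+353/1000→291/500; 209/500+291/500→1. L = 2193/1000 ≈ 2.1930.
L − H = 2.1930 − 2.1374 = 0.056 bits.

0.056 bits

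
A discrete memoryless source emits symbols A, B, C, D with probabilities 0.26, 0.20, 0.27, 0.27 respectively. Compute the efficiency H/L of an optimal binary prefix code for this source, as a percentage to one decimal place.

Entropy H = −Σ p log₂ p ≈ 1.9897 bits.
Huffman merges: 1/5+13/50→23/50; 27/100+27/100→27/50; 23/50+27/50→1. L = 2 ≈ 2.0000.
Efficiency = H/L = 1.9897/2.0000 = 99.5%.

99.5%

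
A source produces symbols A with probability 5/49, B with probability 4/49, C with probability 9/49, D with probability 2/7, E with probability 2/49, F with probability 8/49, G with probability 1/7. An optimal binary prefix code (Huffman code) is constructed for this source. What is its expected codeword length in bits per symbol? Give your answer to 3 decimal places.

Repeatedly combine the two least-probable nodes; the expected code length is the sum of the merged weights.
merge 2/49 + 4/49 → 6/49
merge 5/49 + 6/49 → 11/49
merge 1/7 + 8/49 → 15/49
merge 9/49 + 11/49 → 20/49
merge 2/7 + 15/49 → 29/49
merge 20/49 + 29/49 → 1
L = 6/49 + 11/49 + 15/49 + 20/49 + 29/49 + 1 = 130/49 ≈ 2.653 bits/symbol.

2.653 bits/symbol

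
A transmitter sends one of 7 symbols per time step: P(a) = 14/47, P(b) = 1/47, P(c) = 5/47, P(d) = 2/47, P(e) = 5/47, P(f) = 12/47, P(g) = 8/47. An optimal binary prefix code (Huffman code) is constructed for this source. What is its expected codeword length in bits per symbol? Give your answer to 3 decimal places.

2.511 bits/symbol

Repeatedly combine the two least-probable nodes; the expected code length is the sum of the merged weights.
merge 1/47 + 2/47 → 3/47
merge 3/47 + 5/47 → 8/47
merge 5/47 + 8/47 → 13/47
merge 8/47 + 12/47 → 20/47
merge 13/47 + 14/47 → 27/47
merge 20/47 + 27/47 → 1
L = 3/47 + 8/47 + 13/47 + 20/47 + 27/47 + 1 = 118/47 ≈ 2.511 bits/symbol.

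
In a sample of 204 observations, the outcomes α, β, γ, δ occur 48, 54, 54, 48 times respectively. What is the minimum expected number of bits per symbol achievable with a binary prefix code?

2 bits/symbol

Probabilities are the counts divided by 204.
Repeatedly combine the two least-probable nodes; the expected code length is the sum of the merged weights.
merge 4/17 + 4/17 → 8/17
merge 9/34 + 9/34 → 9/17
merge 8/17 + 9/17 → 1
L = 8/17 + 9/17 + 1 = 2 bits/symbol.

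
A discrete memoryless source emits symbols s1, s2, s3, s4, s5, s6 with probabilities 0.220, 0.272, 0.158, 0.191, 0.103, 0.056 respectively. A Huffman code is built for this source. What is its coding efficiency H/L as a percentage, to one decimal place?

98.5%

Entropy H = −Σ p log₂ p ≈ 2.4389 bits.
Huffman merges: 7/125+103/1000→159/1000; 79/500+159/1000→317/1000; 191/1000+11/50→411/1000; 34/125+317/1000→589/1000; 411/1000+589/1000→1. L = 619/250 ≈ 2.4760.
Efficiency = H/L = 2.4389/2.4760 = 98.5%.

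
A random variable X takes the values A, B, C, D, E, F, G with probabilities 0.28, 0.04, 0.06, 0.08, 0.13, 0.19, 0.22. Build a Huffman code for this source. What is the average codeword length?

Repeatedly combine the two least-probable nodes; the expected code length is the sum of the merged weights.
merge 1/25 + 3/50 → 1/10
merge 2/25 + 1/10 → 9/50
merge 13/100 + 9/50 → 31/100
merge 19/100 + 11/50 → 41/100
merge 7/25 + 31/100 → 59/100
merge 41/100 + 59/100 → 1
L = 1/10 + 9/50 + 31/100 + 41/100 + 59/100 + 1 = 259/100 = 2.59 bits/symbol.

2.59 bits/symbol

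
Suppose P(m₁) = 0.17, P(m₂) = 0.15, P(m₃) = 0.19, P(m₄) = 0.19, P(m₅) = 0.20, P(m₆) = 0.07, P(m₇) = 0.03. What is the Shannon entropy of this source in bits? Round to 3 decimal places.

H = −Σ pᵢ log₂ pᵢ.
−0.17·log₂(0.17) = 0.4346
−0.15·log₂(0.15) = 0.4105
−0.19·log₂(0.19) = 0.4552
−0.19·log₂(0.19) = 0.4552
−0.20·log₂(0.20) = 0.4644
−0.07·log₂(0.07) = 0.2686
−0.03·log₂(0.03) = 0.1518
Sum ≈ 2.6403 → 2.640 bits.

2.640 bits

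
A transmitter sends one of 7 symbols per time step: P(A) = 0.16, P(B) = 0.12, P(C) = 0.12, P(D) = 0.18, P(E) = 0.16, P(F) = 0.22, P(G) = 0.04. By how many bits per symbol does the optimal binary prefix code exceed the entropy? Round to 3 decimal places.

0.068 bits

Entropy H = −Σ p log₂ p ≈ 2.6918 bits.
Huffman merges: 1/25+3/25→4/25; 3/25+4/25→7/25; 4/25+4/25→8/25; 9/50+11/50→2/5; 7/25+8/25→3/5; 2/5+3/5→1. L = 69/25 ≈ 2.7600.
L − H = 2.7600 − 2.6918 = 0.068 bits.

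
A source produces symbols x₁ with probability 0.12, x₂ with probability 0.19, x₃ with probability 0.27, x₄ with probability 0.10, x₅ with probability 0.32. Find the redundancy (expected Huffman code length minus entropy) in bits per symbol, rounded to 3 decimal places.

0.029 bits

Entropy H = −Σ p log₂ p ≈ 2.1905 bits.
Huffman merges: 1/10+3/25→11/50; 19/100+11/50→41/100; 27/100+8/25→59/100; 41/100+59/100→1. L = 111/50 ≈ 2.2200.
L − H = 2.2200 − 2.1905 = 0.029 bits.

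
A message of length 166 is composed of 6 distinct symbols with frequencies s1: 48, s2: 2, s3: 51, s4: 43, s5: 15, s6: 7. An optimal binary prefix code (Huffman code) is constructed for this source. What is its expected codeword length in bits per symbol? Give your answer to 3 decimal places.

2.199 bits/symbol

Probabilities are the counts divided by 166.
Repeatedly combine the two least-probable nodes; the expected code length is the sum of the merged weights.
merge 1/83 + 7/166 → 9/166
merge 9/166 + 15/166 → 12/83
merge 12/83 + 43/166 → 67/166
merge 24/83 + 51/166 → 99/166
merge 67/166 + 99/166 → 1
L = 9/166 + 12/83 + 67/166 + 99/166 + 1 = 365/166 ≈ 2.199 bits/symbol.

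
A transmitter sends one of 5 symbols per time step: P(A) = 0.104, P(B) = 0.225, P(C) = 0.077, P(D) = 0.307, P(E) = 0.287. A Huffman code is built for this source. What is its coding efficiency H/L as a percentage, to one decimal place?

98.5%

Entropy H = −Σ p log₂ p ≈ 2.1485 bits.
Huffman merges: 77/1000+13/125→181/1000; 181/1000+9/40→203/500; 287/1000+307/1000→297/500; 203/500+297/500→1. L = 2181/1000 ≈ 2.1810.
Efficiency = H/L = 2.1485/2.1810 = 98.5%.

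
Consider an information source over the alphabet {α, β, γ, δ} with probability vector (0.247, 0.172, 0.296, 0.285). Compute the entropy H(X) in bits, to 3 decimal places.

H = −Σ pᵢ log₂ pᵢ.
−0.247·log₂(0.247) = 0.4983
−0.172·log₂(0.172) = 0.4368
−0.296·log₂(0.296) = 0.5199
−0.285·log₂(0.285) = 0.5161
Sum ≈ 1.9711 → 1.971 bits.

1.971 bits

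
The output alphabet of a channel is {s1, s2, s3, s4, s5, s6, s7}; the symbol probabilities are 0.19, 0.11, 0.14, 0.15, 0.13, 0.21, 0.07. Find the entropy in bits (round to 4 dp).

H = −Σ pᵢ log₂ pᵢ.
−0.19·log₂(0.19) = 0.4552
−0.11·log₂(0.11) = 0.3503
−0.14·log₂(0.14) = 0.3971
−0.15·log₂(0.15) = 0.4105
−0.13·log₂(0.13) = 0.3826
−0.21·log₂(0.21) = 0.4728
−0.07·log₂(0.07) = 0.2686
Sum ≈ 2.7372 → 2.7372 bits.

2.7372 bits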